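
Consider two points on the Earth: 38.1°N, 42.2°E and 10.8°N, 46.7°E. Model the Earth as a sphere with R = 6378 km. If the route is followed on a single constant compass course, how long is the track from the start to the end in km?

3072 km

Rhumb course C = atan2(Δλ, Δψ) with Δψ = ln[tan(π/4+φ₂/2)/tan(π/4+φ₁/2)] = -0.5306, Δλ = +0.0785 → C = 171.58°
d = R·|Δφ| / |cos C| = 6378·0.47647 / 0.98922 = 3072 km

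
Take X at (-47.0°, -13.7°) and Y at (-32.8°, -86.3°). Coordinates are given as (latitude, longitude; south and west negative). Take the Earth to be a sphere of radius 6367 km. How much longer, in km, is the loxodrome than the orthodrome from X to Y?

Great circle: cos σ = sin φ₁ sin φ₂ + cos φ₁ cos φ₂ cos Δλ,  σ = 0.9672 rad → d_gc = 6158.1 km
Rhumb line: Δψ = +0.3251, q = Δφ/Δψ = 0.7624, d_rh = R√(Δφ²+q²Δλ²) = 6350.2 km
Excess = 6350.2 − 6158.1 = 192.1 ≈ 192 km

192 km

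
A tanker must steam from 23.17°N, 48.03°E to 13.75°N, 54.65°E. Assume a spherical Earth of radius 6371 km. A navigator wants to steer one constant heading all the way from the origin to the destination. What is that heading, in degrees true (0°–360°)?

Δψ = ln[tan(π/4+φ₂/2)/tan(π/4+φ₁/2)] = -0.1736
Δλ = +0.1155 rad (taken the short way round)
course = atan2(Δλ, Δψ) = 146.35°

146.3°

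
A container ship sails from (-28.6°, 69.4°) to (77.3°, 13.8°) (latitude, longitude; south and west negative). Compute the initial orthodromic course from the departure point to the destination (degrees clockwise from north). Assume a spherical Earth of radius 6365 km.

348.8°

N = sin Δλ·cos φ₂ = -0.1814;  D = cos φ₁ sin φ₂ − sin φ₁ cos φ₂ cos Δλ = +0.9160
initial course = atan2(N, D) = 348.80°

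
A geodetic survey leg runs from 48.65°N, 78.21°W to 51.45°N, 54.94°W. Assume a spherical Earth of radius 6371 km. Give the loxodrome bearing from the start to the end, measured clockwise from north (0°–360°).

79.4°

Δψ = ln[tan(π/4+φ₂/2)/tan(π/4+φ₁/2)] = +0.0761
Δλ = +0.4061 rad (taken the short way round)
course = atan2(Δλ, Δψ) = 79.38°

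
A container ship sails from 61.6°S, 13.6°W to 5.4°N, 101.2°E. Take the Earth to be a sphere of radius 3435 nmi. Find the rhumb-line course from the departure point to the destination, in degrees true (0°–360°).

Δψ = ln[tan(π/4+φ₂/2)/tan(π/4+φ₁/2)] = +1.4686
Δλ = +2.0036 rad (taken the short way round)
course = atan2(Δλ, Δψ) = 53.76°

53.8°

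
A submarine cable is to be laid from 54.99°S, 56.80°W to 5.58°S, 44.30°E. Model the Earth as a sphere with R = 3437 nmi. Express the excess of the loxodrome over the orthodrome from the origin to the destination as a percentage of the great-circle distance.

Great circle: σ = 1.6011 rad → d_gc = Rσ = 5502.9 nmi
Rhumb: Δφ = +0.8624, Δλ = +1.7645, Δψ = +1.0564, q = Δφ/Δψ = 0.8163 → d_rh = R√(Δφ²+q²Δλ²) = 5770.2 nmi
Excess = (5770.2 − 5502.9) / 5502.9 = 267.3 / 5502.9 = 4.86% ≈ 4.9%

4.9%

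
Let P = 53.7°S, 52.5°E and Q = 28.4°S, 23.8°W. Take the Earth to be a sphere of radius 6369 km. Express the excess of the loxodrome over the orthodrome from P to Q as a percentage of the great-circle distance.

Great circle: σ = 1.0395 rad → d_gc = Rσ = 6620.5 km
Rhumb: Δφ = +0.4416, Δλ = -1.3317, Δψ = +0.5980, q = Δφ/Δψ = 0.7384 → d_rh = R√(Δφ²+q²Δλ²) = 6865.4 km
Excess = (6865.4 − 6620.5) / 6620.5 = 244.9 / 6620.5 = 3.70% ≈ 3.7%

3.7%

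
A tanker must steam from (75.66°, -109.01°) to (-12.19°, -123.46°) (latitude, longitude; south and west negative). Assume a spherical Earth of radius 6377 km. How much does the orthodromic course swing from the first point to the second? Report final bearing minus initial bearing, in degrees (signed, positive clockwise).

Initial bearing θ₁ = atan2(sin Δλ cos φ₂, cos φ₁ sin φ₂ − sin φ₁ cos φ₂ cos Δλ) = 194.12°
Final bearing θ₂ = (initial bearing from the destination back to the start) + 180° = 183.54°
Δθ = θ₂ − θ₁ = -10.6°

-10.6°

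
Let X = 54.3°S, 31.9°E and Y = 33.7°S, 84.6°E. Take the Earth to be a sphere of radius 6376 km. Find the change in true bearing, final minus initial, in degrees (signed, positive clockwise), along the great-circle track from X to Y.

-38.6°

At departure: θ₁ = atan2(sin Δλ cos φ₂, cos φ₁ sin φ₂ − sin φ₁ cos φ₂ cos Δλ) = 82.63°
At arrival: θ₂ = atan2(sin Δλ cos φ₁, −cos φ₂ sin φ₁ + sin φ₂ cos φ₁ cos Δλ) = 44.08°
Δθ = θ₂ − θ₁ = -38.6°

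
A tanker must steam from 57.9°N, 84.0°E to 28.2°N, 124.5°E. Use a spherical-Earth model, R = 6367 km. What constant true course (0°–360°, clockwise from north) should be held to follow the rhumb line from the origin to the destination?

Δψ = ln[tan(π/4+φ₂/2)/tan(π/4+φ₁/2)] = -0.7325
Δλ = +0.7069 rad (taken the short way round)
course = atan2(Δλ, Δψ) = 136.02°

136.0°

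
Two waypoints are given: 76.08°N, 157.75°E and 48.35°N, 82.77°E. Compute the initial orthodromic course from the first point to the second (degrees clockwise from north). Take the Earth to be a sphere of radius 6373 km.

271.1°

θ = atan2( sin Δλ·cos φ₂ ,  cos φ₁ sin φ₂ − sin φ₁ cos φ₂ cos Δλ )
  = atan2(-0.6419, +0.0126) = 271.12°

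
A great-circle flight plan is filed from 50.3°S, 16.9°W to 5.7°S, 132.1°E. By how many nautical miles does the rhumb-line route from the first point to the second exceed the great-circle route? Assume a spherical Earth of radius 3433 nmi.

Great circle: cos σ = sin φ₁ sin φ₂ + cos φ₁ cos φ₂ cos Δλ,  σ = 2.0583 rad → d_gc = 7066.09 nmi
Rhumb line: Δψ = +0.9192, q = Δφ/Δψ = 0.8468, d_rh = R√(Δφ²+q²Δλ²) = 8018.65 nmi
Excess = 8018.65 − 7066.09 = 952.56 ≈ 953 nmi

953 nmi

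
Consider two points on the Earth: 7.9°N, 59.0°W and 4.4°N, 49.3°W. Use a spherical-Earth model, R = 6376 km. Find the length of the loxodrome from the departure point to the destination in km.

1142 km

Δψ = ln[tan(π/4+φ₂/2)/tan(π/4+φ₁/2)] = -0.0614;  Δφ = -0.0611 rad,  Δλ = +0.1693 rad
q = Δφ/Δψ = 0.9941
d = R·√(Δφ² + q²Δλ²) = 6376·0.17904 = 1142 km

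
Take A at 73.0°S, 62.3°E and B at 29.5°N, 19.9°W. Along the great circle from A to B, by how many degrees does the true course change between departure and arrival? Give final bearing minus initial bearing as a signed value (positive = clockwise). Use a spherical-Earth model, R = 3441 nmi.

+54.6°

At departure: θ₁ = atan2(sin Δλ cos φ₂, cos φ₁ sin φ₂ − sin φ₁ cos φ₂ cos Δλ) = 286.59°
At arrival: θ₂ = atan2(sin Δλ cos φ₁, −cos φ₂ sin φ₁ + sin φ₂ cos φ₁ cos Δλ) = 341.22°
Δθ = θ₂ − θ₁ = +54.6°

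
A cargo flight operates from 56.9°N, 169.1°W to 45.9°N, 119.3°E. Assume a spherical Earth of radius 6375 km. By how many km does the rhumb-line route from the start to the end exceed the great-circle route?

Great circle: cos σ = sin φ₁ sin φ₂ + cos φ₁ cos φ₂ cos Δλ,  σ = 0.7648 rad → d_gc = 4875.4 km
Rhumb line: Δψ = -0.3097, q = Δφ/Δψ = 0.6199, d_rh = R√(Δφ²+q²Δλ²) = 5087.8 km
Excess = 5087.8 − 4875.4 = 212.4 ≈ 212 km

212 km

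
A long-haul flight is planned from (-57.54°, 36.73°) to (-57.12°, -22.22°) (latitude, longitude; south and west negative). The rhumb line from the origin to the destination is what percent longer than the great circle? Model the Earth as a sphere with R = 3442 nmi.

3.3%

Great circle: σ = 0.5377 rad → d_gc = Rσ = 1850.8 nmi
Rhumb: Δφ = +0.0073, Δλ = -1.0289, Δψ = +0.0136, q = Δφ/Δψ = 0.5398 → d_rh = R√(Δφ²+q²Δλ²) = 1911.8 nmi
Excess = (1911.8 − 1850.8) / 1850.8 = 61.0 / 1850.8 = 3.30% ≈ 3.3%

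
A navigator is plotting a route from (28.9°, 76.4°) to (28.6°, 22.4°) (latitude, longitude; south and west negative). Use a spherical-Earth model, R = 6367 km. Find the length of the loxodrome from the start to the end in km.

Δψ = ln[tan(π/4+φ₂/2)/tan(π/4+φ₁/2)] = -0.0060;  Δφ = -0.0052 rad,  Δλ = -0.9425 rad
q = Δφ/Δψ = 0.8767
d = R·√(Δφ² + q²Δλ²) = 6367·0.82631 = 5261 km

5261 km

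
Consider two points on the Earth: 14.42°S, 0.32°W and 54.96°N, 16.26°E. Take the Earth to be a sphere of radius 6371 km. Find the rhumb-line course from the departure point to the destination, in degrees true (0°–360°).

11.6°

Δψ = ln[tan(π/4+φ₂/2)/tan(π/4+φ₁/2)] = +1.4074
Δλ = +0.2894 rad (taken the short way round)
course = atan2(Δλ, Δψ) = 11.62°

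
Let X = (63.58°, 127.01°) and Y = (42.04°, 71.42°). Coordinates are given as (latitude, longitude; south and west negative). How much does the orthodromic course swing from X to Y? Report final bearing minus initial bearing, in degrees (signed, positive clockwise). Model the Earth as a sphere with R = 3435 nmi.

-46.3°

Initial bearing θ₁ = atan2(sin Δλ cos φ₂, cos φ₁ sin φ₂ − sin φ₁ cos φ₂ cos Δλ) = 262.75°
Final bearing θ₂ = (initial bearing from the destination back to the start) + 180° = 216.46°
Δθ = θ₂ − θ₁ = -46.3°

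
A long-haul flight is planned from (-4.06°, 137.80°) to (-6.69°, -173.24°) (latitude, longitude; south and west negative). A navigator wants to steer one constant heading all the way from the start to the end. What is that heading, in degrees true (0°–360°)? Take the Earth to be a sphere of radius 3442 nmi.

Meridional parts: M(φ₁)=-0.0709, M(φ₂)=-0.1170 → ΔM = -0.0461;  Δλ = +0.8545 rad
tan C = Δλ / ΔM = -18.5325 → C = 93.09°

93.1°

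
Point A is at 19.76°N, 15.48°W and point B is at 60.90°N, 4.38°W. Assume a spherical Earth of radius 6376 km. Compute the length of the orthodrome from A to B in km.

4661 km

cos σ = sin φ₁ sin φ₂ + cos φ₁ cos φ₂ cos Δλ
      = sin(19.76°)sin(60.90°) + cos(19.76°)cos(60.90°)cos(11.10°) = 0.7445
σ = 41.880° → d = Rσ = 6376·0.73095 = 4661 km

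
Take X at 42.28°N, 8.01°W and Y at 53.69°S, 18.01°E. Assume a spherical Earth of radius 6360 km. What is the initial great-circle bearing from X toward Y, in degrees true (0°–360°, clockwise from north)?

N = sin Δλ·cos φ₂ = +0.2598;  D = cos φ₁ sin φ₂ − sin φ₁ cos φ₂ cos Δλ = -0.9542
initial course = atan2(N, D) = 164.77°

164.8°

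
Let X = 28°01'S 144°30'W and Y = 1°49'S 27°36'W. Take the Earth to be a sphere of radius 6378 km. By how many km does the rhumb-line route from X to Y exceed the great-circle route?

251 km

Great circle: cos σ = sin φ₁ sin φ₂ + cos φ₁ cos φ₂ cos Δλ,  σ = 1.9653 rad → d_gc = 12534.5 km
Rhumb line: Δψ = +0.4780, q = Δφ/Δψ = 0.9566, d_rh = R√(Δφ²+q²Δλ²) = 12785.6 km
Excess = 12785.6 − 12534.5 = 251.1 ≈ 251 km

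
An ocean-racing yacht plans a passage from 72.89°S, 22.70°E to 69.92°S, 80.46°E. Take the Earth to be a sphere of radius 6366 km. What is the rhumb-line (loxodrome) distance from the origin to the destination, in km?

Rhumb course C = atan2(Δλ, Δψ) with Δψ = ln[tan(π/4+φ₂/2)/tan(π/4+φ₁/2)] = +0.1629, Δλ = +1.0081 → C = 80.82°
d = R·|Δφ| / |cos C| = 6366·0.05184 / 0.15952 = 2069 km

2069 km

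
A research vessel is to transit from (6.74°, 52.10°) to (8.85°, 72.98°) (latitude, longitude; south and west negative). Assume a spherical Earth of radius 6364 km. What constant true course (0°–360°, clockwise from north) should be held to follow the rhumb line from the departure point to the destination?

84.2°

Meridional parts: M(φ₁)=+0.1179, M(φ₂)=+0.1551 → ΔM = +0.0372;  Δλ = +0.3644 rad
tan C = Δλ / ΔM = +9.8037 → C = 84.18°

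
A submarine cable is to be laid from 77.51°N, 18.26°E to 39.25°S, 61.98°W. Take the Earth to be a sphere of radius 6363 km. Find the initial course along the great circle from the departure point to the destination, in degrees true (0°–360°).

θ = atan2( sin Δλ·cos φ₂ ,  cos φ₁ sin φ₂ − sin φ₁ cos φ₂ cos Δλ )
  = atan2(-0.7632, -0.2650) = 250.85°

250.9°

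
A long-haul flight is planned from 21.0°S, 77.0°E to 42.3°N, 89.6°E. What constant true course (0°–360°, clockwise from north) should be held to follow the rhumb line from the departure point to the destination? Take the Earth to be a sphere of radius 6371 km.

Δψ = ln[tan(π/4+φ₂/2)/tan(π/4+φ₁/2)] = +1.1912
Δλ = +0.2199 rad (taken the short way round)
course = atan2(Δλ, Δψ) = 10.46°

10.5°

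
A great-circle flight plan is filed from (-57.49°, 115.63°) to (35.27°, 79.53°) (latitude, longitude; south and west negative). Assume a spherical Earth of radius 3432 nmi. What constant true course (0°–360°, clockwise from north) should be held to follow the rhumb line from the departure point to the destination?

341.6°

Δψ = ln[tan(π/4+φ₂/2)/tan(π/4+φ₁/2)] = +1.8911
Δλ = -0.6301 rad (taken the short way round)
course = atan2(Δλ, Δψ) = 341.57°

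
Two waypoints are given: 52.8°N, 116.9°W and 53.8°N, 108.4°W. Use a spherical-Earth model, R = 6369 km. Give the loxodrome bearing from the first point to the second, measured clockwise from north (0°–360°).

Meridional parts: M(φ₁)=+1.0890, M(φ₂)=+1.1183 → ΔM = +0.0292;  Δλ = +0.1484 rad
tan C = Δλ / ΔM = +5.0795 → C = 78.86°

78.9°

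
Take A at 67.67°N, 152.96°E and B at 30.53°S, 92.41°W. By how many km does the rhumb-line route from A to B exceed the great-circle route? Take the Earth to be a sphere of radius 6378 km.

Great circle: cos σ = sin φ₁ sin φ₂ + cos φ₁ cos φ₂ cos Δλ,  σ = 2.2222 rad → d_gc = 14173.1 km
Rhumb line: Δψ = -2.1827, q = Δφ/Δψ = 0.7852, d_rh = R√(Δφ²+q²Δλ²) = 14828.7 km
Excess = 14828.7 − 14173.1 = 655.6 ≈ 656 km

656 km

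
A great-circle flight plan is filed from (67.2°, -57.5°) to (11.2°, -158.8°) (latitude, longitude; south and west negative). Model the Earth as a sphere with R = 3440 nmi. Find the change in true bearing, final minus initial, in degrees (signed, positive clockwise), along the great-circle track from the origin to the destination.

At departure: θ₁ = atan2(sin Δλ cos φ₂, cos φ₁ sin φ₂ − sin φ₁ cos φ₂ cos Δλ) = 284.71°
At arrival: θ₂ = atan2(sin Δλ cos φ₁, −cos φ₂ sin φ₁ + sin φ₂ cos φ₁ cos Δλ) = 202.46°
Δθ = θ₂ − θ₁ = -82.2°

-82.2°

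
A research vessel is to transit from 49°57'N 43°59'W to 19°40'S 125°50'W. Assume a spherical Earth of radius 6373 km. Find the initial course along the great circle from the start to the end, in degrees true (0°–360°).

θ = atan2( sin Δλ·cos φ₂ ,  cos φ₁ sin φ₂ − sin φ₁ cos φ₂ cos Δλ )
  = atan2(-0.9322, -0.3187) = 251.12°

251.1°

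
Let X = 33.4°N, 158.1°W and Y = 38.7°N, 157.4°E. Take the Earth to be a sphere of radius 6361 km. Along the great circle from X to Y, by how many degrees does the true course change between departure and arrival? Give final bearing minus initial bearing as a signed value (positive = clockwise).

Initial bearing θ₁ = atan2(sin Δλ cos φ₂, cos φ₁ sin φ₂ − sin φ₁ cos φ₂ cos Δλ) = 291.51°
Final bearing θ₂ = (initial bearing from the destination back to the start) + 180° = 264.41°
Δθ = θ₂ − θ₁ = -27.1°

-27.1°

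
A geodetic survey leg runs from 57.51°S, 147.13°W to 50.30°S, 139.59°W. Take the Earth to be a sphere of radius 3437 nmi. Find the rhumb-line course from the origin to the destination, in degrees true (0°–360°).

Meridional parts: M(φ₁)=-1.2331, M(φ₂)=-1.0189 → ΔM = +0.2143;  Δλ = +0.1316 rad
tan C = Δλ / ΔM = +0.6141 → C = 31.56°

31.6°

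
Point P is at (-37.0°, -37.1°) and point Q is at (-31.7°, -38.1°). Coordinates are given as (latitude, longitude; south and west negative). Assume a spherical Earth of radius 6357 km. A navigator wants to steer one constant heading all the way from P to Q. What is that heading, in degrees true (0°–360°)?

Meridional parts: M(φ₁)=-0.6960, M(φ₂)=-0.5839 → ΔM = +0.1121;  Δλ = -0.0175 rad
tan C = Δλ / ΔM = -0.1557 → C = 351.15°

351.2°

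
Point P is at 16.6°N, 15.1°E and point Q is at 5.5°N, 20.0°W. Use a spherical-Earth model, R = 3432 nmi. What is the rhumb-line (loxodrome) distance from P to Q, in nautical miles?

2165 nmi

Δψ = ln[tan(π/4+φ₂/2)/tan(π/4+φ₁/2)] = -0.1977;  Δφ = -0.1937 rad,  Δλ = -0.6126 rad
q = Δφ/Δψ = 0.9798
d = R·√(Δφ² + q²Δλ²) = 3432·0.63073 = 2165 nmi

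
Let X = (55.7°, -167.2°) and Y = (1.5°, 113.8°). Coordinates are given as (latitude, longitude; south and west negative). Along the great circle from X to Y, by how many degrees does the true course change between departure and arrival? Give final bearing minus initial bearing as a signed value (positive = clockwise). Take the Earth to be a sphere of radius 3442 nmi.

At departure: θ₁ = atan2(sin Δλ cos φ₂, cos φ₁ sin φ₂ − sin φ₁ cos φ₂ cos Δλ) = 261.72°
At arrival: θ₂ = atan2(sin Δλ cos φ₁, −cos φ₂ sin φ₁ + sin φ₂ cos φ₁ cos Δλ) = 213.91°
Δθ = θ₂ − θ₁ = -47.8°

-47.8°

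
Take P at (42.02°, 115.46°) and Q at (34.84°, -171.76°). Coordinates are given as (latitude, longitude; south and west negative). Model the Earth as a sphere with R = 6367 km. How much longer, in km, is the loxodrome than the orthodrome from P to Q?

Great circle: cos σ = sin φ₁ sin φ₂ + cos φ₁ cos φ₂ cos Δλ,  σ = 0.9729 rad → d_gc = 6194.3 km
Rhumb line: Δψ = -0.1602, q = Δφ/Δψ = 0.7822, d_rh = R√(Δφ²+q²Δλ²) = 6376.4 km
Excess = 6376.4 − 6194.3 = 182.1 ≈ 182 km

182 km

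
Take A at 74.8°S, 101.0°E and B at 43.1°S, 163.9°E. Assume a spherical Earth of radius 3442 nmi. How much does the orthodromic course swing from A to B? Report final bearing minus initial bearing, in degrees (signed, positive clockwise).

Initial bearing θ₁ = atan2(sin Δλ cos φ₂, cos φ₁ sin φ₂ − sin φ₁ cos φ₂ cos Δλ) = 77.69°
Final bearing θ₂ = (initial bearing from the destination back to the start) + 180° = 20.54°
Δθ = θ₂ − θ₁ = -57.2°

-57.2°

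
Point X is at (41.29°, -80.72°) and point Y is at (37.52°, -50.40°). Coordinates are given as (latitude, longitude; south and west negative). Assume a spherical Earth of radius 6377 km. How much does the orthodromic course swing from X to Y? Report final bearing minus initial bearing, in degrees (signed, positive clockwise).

At departure: θ₁ = atan2(sin Δλ cos φ₂, cos φ₁ sin φ₂ − sin φ₁ cos φ₂ cos Δλ) = 89.17°
At arrival: θ₂ = atan2(sin Δλ cos φ₁, −cos φ₂ sin φ₁ + sin φ₂ cos φ₁ cos Δλ) = 108.69°
Δθ = θ₂ − θ₁ = +19.5°

+19.5°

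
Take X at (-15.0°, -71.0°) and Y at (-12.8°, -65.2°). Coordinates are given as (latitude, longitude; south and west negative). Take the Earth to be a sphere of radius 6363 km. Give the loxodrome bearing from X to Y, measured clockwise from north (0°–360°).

Δψ = ln[tan(π/4+φ₂/2)/tan(π/4+φ₁/2)] = +0.0396
Δλ = +0.1012 rad (taken the short way round)
course = atan2(Δλ, Δψ) = 68.66°

68.7°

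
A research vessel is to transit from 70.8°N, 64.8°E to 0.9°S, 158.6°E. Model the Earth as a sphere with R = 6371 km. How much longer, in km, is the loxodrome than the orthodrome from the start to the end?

556 km

Great circle: cos σ = sin φ₁ sin φ₂ + cos φ₁ cos φ₂ cos Δλ,  σ = 1.6074 rad → d_gc = 10240.9 km
Rhumb line: Δψ = -1.7928, q = Δφ/Δψ = 0.6980, d_rh = R√(Δφ²+q²Δλ²) = 10796.8 km
Excess = 10796.8 − 10240.9 = 555.9 ≈ 556 km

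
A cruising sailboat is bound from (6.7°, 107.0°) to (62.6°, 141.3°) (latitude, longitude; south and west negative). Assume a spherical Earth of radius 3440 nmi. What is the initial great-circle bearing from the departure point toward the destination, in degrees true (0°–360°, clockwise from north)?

θ = atan2( sin Δλ·cos φ₂ ,  cos φ₁ sin φ₂ − sin φ₁ cos φ₂ cos Δλ )
  = atan2(+0.2593, +0.8374) = 17.21°

17.2°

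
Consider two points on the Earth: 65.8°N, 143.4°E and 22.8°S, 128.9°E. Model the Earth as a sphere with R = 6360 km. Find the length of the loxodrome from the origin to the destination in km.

9917 km

Rhumb course C = atan2(Δλ, Δψ) with Δψ = ln[tan(π/4+φ₂/2)/tan(π/4+φ₁/2)] = -1.9489, Δλ = -0.2531 → C = 187.40°
d = R·|Δφ| / |cos C| = 6360·1.54636 / 0.99167 = 9917 km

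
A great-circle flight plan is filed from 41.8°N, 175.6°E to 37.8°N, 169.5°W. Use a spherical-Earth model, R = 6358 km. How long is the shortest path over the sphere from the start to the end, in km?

Haversine: a = sin²(Δφ/2)+cos φ₁ cos φ₂ sin²(Δλ/2) = 0.01112;  σ = 2·atan2(√a,√(1−a))
σ = 12.107° → d = Rσ = 6358·0.21130 = 1343 km

1343 km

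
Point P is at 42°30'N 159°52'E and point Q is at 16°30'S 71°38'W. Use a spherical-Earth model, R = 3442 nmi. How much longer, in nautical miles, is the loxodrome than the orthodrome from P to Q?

212 nmi

Great circle: cos σ = sin φ₁ sin φ₂ + cos φ₁ cos φ₂ cos Δλ,  σ = 2.2549 rad → d_gc = 7761.2 nmi
Rhumb line: Δψ = -1.1130, q = Δφ/Δψ = 0.9252, d_rh = R√(Δφ²+q²Δλ²) = 7973.2 nmi
Excess = 7973.2 − 7761.2 = 212.0 ≈ 212 nmi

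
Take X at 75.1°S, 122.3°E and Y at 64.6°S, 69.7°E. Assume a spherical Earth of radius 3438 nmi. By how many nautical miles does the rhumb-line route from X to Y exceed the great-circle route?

Great circle: cos σ = sin φ₁ sin φ₂ + cos φ₁ cos φ₂ cos Δλ,  σ = 0.3483 rad → d_gc = 1197.5 nmi
Rhumb line: Δψ = +0.5443, q = Δφ/Δψ = 0.3367, d_rh = R√(Δφ²+q²Δλ²) = 1235.4 nmi
Excess = 1235.4 − 1197.5 = 37.9 ≈ 38 nmi

38 nmi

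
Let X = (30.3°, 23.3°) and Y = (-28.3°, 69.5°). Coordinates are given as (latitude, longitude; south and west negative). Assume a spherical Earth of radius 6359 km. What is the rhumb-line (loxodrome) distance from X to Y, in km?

8142 km

Δψ = ln[tan(π/4+φ₂/2)/tan(π/4+φ₁/2)] = -1.0707;  Δφ = -1.0228 rad,  Δλ = +0.8063 rad
q = Δφ/Δψ = 0.9552
d = R·√(Δφ² + q²Δλ²) = 6359·1.28036 = 8142 km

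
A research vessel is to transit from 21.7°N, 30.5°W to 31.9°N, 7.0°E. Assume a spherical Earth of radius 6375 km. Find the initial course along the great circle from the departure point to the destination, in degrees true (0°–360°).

64.9°

N = sin Δλ·cos φ₂ = +0.5168;  D = cos φ₁ sin φ₂ − sin φ₁ cos φ₂ cos Δλ = +0.2420
initial course = atan2(N, D) = 64.91°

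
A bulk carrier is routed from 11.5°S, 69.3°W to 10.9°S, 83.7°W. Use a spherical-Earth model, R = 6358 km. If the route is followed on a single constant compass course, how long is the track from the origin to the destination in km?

1569 km

Δψ = ln[tan(π/4+φ₂/2)/tan(π/4+φ₁/2)] = +0.0107;  Δφ = +0.0105 rad,  Δλ = -0.2513 rad
q = Δφ/Δψ = 0.9810
d = R·√(Δφ² + q²Δλ²) = 6358·0.24676 = 1569 km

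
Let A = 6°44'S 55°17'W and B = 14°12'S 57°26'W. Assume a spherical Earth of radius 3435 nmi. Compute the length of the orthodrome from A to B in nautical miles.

465 nmi

Haversine: a = sin²(Δφ/2)+cos φ₁ cos φ₂ sin²(Δλ/2) = 0.00458;  σ = 2·atan2(√a,√(1−a))
σ = 7.760° → d = Rσ = 3435·0.13543 = 465 nmi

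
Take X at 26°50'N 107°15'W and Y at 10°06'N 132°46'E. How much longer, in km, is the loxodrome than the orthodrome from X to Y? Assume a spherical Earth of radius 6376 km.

383 km

Great circle: cos σ = sin φ₁ sin φ₂ + cos φ₁ cos φ₂ cos Δλ,  σ = 1.9389 rad → d_gc = 12362.6 km
Rhumb line: Δψ = -0.3093, q = Δφ/Δψ = 0.9444, d_rh = R√(Δφ²+q²Δλ²) = 12746.0 km
Excess = 12746.0 − 12362.6 = 383.4 ≈ 383 km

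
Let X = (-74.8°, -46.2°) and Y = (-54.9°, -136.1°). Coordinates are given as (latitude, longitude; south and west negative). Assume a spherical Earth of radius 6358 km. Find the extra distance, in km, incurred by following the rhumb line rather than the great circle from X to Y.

Great circle: cos σ = sin φ₁ sin φ₂ + cos φ₁ cos φ₂ cos Δλ,  σ = 0.6603 rad → d_gc = 4198.4 km
Rhumb line: Δψ = +0.8630, q = Δφ/Δψ = 0.4025, d_rh = R√(Δφ²+q²Δλ²) = 4582.2 km
Excess = 4582.2 − 4198.4 = 383.8 ≈ 384 km

384 km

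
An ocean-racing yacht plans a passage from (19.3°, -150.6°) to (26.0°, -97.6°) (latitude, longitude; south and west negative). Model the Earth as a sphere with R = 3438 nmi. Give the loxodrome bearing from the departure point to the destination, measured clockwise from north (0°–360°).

82.2°

Meridional parts: M(φ₁)=+0.3434, M(φ₂)=+0.4702 → ΔM = +0.1268;  Δλ = +0.9250 rad
tan C = Δλ / ΔM = +7.2947 → C = 82.19°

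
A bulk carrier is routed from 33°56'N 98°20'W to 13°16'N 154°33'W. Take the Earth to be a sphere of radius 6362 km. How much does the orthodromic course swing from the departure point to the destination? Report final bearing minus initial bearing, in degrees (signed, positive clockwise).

-24.5°

Initial bearing θ₁ = atan2(sin Δλ cos φ₂, cos φ₁ sin φ₂ − sin φ₁ cos φ₂ cos Δλ) = 262.14°
Final bearing θ₂ = (initial bearing from the destination back to the start) + 180° = 237.61°
Δθ = θ₂ − θ₁ = -24.5°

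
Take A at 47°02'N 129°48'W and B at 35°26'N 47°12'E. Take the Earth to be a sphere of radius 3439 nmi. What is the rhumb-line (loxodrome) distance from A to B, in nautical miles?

Δψ = ln[tan(π/4+φ₂/2)/tan(π/4+φ₁/2)] = -0.2704;  Δφ = -0.2025 rad,  Δλ = +3.0892 rad
q = Δφ/Δψ = 0.7488
d = R·√(Δφ² + q²Δλ²) = 3439·2.32194 = 7985 nmi

7985 nmi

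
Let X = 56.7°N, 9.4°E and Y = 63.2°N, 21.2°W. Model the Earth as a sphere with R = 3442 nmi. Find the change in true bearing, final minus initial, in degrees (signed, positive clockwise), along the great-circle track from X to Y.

At departure: θ₁ = atan2(sin Δλ cos φ₂, cos φ₁ sin φ₂ − sin φ₁ cos φ₂ cos Δλ) = 305.82°
At arrival: θ₂ = atan2(sin Δλ cos φ₁, −cos φ₂ sin φ₁ + sin φ₂ cos φ₁ cos Δλ) = 279.14°
Δθ = θ₂ − θ₁ = -26.7°

-26.7°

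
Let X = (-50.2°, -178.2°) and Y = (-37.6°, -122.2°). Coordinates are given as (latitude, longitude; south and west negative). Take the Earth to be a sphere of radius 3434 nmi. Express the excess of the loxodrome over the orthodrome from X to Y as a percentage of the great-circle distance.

2.1%

Great circle: σ = 0.7192 rad → d_gc = Rσ = 2469.59 nmi
Rhumb: Δφ = +0.2199, Δλ = +0.9774, Δψ = +0.3070, q = Δφ/Δψ = 0.7164 → d_rh = R√(Δφ²+q²Δλ²) = 2520.24 nmi
Excess = (2520.24 − 2469.59) / 2469.59 = 50.65 / 2469.59 = 2.051% ≈ 2.1%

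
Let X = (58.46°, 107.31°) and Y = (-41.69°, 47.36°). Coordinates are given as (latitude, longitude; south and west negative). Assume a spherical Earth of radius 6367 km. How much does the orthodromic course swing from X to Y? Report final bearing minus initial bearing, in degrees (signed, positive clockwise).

Initial bearing θ₁ = atan2(sin Δλ cos φ₂, cos φ₁ sin φ₂ − sin φ₁ cos φ₂ cos Δλ) = 224.12°
Final bearing θ₂ = (initial bearing from the destination back to the start) + 180° = 209.19°
Δθ = θ₂ − θ₁ = -14.9°

-14.9°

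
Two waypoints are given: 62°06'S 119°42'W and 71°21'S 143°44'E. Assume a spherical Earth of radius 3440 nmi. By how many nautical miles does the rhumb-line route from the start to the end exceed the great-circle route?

Great circle: cos σ = sin φ₁ sin φ₂ + cos φ₁ cos φ₂ cos Δλ,  σ = 0.6090 rad → d_gc = 2094.8 nmi
Rhumb line: Δψ = -0.4139, q = Δφ/Δψ = 0.3900, d_rh = R√(Δφ²+q²Δλ²) = 2328.5 nmi
Excess = 2328.5 − 2094.8 = 233.7 ≈ 234 nmi

234 nmi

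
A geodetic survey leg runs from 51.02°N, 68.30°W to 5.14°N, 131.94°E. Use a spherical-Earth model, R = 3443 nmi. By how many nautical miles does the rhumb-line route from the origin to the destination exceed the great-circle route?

Great circle: cos σ = sin φ₁ sin φ₂ + cos φ₁ cos φ₂ cos Δλ,  σ = 2.1155 rad → d_gc = 7283.8 nmi
Rhumb line: Δψ = -0.9488, q = Δφ/Δψ = 0.8439, d_rh = R√(Δφ²+q²Δλ²) = 8558.1 nmi
Excess = 8558.1 − 7283.8 = 1274.3 ≈ 1274 nmi

1274 nmi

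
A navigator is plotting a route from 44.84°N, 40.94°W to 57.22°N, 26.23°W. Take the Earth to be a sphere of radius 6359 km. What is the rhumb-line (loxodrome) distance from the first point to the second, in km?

1710 km

Rhumb course C = atan2(Δλ, Δψ) with Δψ = ln[tan(π/4+φ₂/2)/tan(π/4+φ₁/2)] = +0.3463, Δλ = +0.2567 → C = 36.55°
d = R·|Δφ| / |cos C| = 6359·0.21607 / 0.80333 = 1710 km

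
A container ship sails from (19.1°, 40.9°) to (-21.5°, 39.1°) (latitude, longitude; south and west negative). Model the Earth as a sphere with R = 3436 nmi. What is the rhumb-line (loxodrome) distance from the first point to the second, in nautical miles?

Δψ = ln[tan(π/4+φ₂/2)/tan(π/4+φ₁/2)] = -0.7241;  Δφ = -0.7086 rad,  Δλ = -0.0314 rad
q = Δφ/Δψ = 0.9786
d = R·√(Δφ² + q²Δλ²) = 3436·0.70927 = 2437 nmi

2437 nmi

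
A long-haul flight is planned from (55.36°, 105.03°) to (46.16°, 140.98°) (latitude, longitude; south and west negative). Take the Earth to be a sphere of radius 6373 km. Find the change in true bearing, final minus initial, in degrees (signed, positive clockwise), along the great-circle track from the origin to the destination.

At departure: θ₁ = atan2(sin Δλ cos φ₂, cos φ₁ sin φ₂ − sin φ₁ cos φ₂ cos Δλ) = 97.20°
At arrival: θ₂ = atan2(sin Δλ cos φ₁, −cos φ₂ sin φ₁ + sin φ₂ cos φ₁ cos Δλ) = 125.49°
Δθ = θ₂ − θ₁ = +28.3°

+28.3°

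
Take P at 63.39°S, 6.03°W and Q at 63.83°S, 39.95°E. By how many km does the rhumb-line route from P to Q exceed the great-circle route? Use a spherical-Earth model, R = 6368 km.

Great circle: cos σ = sin φ₁ sin φ₂ + cos φ₁ cos φ₂ cos Δλ,  σ = 0.3490 rad → d_gc = 2222.7 km
Rhumb line: Δψ = -0.0173, q = Δφ/Δψ = 0.4445, d_rh = R√(Δφ²+q²Δλ²) = 2271.9 km
Excess = 2271.9 − 2222.7 = 49.2 ≈ 49 km

49 km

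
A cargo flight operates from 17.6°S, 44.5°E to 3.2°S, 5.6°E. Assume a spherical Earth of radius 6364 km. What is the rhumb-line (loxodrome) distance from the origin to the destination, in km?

4530 km

Rhumb course C = atan2(Δλ, Δψ) with Δψ = ln[tan(π/4+φ₂/2)/tan(π/4+φ₁/2)] = +0.2562, Δλ = -0.6789 → C = 290.68°
d = R·|Δφ| / |cos C| = 6364·0.25133 / 0.35311 = 4530 km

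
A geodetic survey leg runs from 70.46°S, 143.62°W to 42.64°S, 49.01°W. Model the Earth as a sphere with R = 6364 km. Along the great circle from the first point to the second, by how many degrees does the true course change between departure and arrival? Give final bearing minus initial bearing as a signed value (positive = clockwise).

-85.9°

Initial bearing θ₁ = atan2(sin Δλ cos φ₂, cos φ₁ sin φ₂ − sin φ₁ cos φ₂ cos Δλ) = 111.06°
Final bearing θ₂ = (initial bearing from the destination back to the start) + 180° = 25.11°
Δθ = θ₂ − θ₁ = -85.9°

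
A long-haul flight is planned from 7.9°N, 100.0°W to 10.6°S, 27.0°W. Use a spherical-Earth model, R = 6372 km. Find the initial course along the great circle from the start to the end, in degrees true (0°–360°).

θ = atan2( sin Δλ·cos φ₂ ,  cos φ₁ sin φ₂ − sin φ₁ cos φ₂ cos Δλ )
  = atan2(+0.9400, -0.2217) = 103.27°

103.3°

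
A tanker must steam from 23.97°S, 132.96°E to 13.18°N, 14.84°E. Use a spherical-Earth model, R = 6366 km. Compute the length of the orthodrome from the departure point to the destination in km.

13421 km

cos σ = sin φ₁ sin φ₂ + cos φ₁ cos φ₂ cos Δλ
      = sin(-23.97°)sin(13.18°) + cos(-23.97°)cos(13.18°)cos(-118.12°) = -0.5120
σ = 120.794° → d = Rσ = 6366·2.10826 = 13421 km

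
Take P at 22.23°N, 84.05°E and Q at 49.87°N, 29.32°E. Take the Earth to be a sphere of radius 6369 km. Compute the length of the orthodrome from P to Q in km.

5633 km

cos σ = sin φ₁ sin φ₂ + cos φ₁ cos φ₂ cos Δλ
      = sin(22.23°)sin(49.87°) + cos(22.23°)cos(49.87°)cos(-54.73°) = 0.6338
σ = 50.671° → d = Rσ = 6369·0.88438 = 5633 km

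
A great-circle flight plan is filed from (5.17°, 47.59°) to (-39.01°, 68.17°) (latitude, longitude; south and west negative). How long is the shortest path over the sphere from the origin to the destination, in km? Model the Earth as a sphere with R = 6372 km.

5350 km

cos σ = sin φ₁ sin φ₂ + cos φ₁ cos φ₂ cos Δλ
      = sin(5.17°)sin(-39.01°) + cos(5.17°)cos(-39.01°)cos(20.58°) = 0.6678
σ = 48.105° → d = Rσ = 6372·0.83959 = 5350 km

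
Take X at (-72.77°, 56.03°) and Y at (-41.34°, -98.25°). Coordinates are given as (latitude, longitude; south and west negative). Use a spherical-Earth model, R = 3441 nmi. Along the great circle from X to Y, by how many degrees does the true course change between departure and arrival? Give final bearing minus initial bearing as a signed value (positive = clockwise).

Initial bearing θ₁ = atan2(sin Δλ cos φ₂, cos φ₁ sin φ₂ − sin φ₁ cos φ₂ cos Δλ) = 201.16°
Final bearing θ₂ = (initial bearing from the destination back to the start) + 180° = 351.81°
Δθ = θ₂ − θ₁ = +150.7°

+150.7°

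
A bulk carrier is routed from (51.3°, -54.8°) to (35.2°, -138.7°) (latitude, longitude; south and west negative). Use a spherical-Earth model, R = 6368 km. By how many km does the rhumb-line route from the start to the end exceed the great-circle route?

Great circle: cos σ = sin φ₁ sin φ₂ + cos φ₁ cos φ₂ cos Δλ,  σ = 1.0424 rad → d_gc = 6637.94 km
Rhumb line: Δψ = -0.3894, q = Δφ/Δψ = 0.7217, d_rh = R√(Δφ²+q²Δλ²) = 6963.39 km
Excess = 6963.39 − 6637.94 = 325.45 ≈ 325 km

325 km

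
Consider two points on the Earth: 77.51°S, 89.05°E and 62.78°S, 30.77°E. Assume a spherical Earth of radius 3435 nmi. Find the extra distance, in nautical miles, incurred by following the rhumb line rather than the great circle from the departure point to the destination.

54 nmi

Great circle: cos σ = sin φ₁ sin φ₂ + cos φ₁ cos φ₂ cos Δλ,  σ = 0.4021 rad → d_gc = 1381.4 nmi
Rhumb line: Δψ = +0.7941, q = Δφ/Δψ = 0.3237, d_rh = R√(Δφ²+q²Δλ²) = 1435.0 nmi
Excess = 1435.0 − 1381.4 = 53.6 ≈ 54 nmi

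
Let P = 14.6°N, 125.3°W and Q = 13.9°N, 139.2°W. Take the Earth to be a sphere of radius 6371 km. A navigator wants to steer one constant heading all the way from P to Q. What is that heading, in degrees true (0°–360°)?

267.0°

Meridional parts: M(φ₁)=+0.2576, M(φ₂)=+0.2450 → ΔM = -0.0126;  Δλ = -0.2426 rad
tan C = Δλ / ΔM = +19.2460 → C = 267.03°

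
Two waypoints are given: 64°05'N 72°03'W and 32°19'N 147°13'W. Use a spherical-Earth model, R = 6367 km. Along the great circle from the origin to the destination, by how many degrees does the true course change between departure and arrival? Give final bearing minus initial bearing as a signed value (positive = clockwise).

-61.6°

Initial bearing θ₁ = atan2(sin Δλ cos φ₂, cos φ₁ sin φ₂ − sin φ₁ cos φ₂ cos Δλ) = 272.74°
Final bearing θ₂ = (initial bearing from the destination back to the start) + 180° = 211.10°
Δθ = θ₂ − θ₁ = -61.6°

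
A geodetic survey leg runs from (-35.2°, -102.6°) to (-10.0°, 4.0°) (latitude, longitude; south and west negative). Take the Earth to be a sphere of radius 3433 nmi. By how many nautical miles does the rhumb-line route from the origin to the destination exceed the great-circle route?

185 nmi

Great circle: cos σ = sin φ₁ sin φ₂ + cos φ₁ cos φ₂ cos Δλ,  σ = 1.7010 rad → d_gc = 5839.4 nmi
Rhumb line: Δψ = +0.4817, q = Δφ/Δψ = 0.9131, d_rh = R√(Δφ²+q²Δλ²) = 6024.5 nmi
Excess = 6024.5 − 5839.4 = 185.1 ≈ 185 nmi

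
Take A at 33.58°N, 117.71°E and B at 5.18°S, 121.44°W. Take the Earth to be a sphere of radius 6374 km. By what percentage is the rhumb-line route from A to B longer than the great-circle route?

Great circle: σ = 2.0662 rad → d_gc = Rσ = 13170.1 km
Rhumb: Δφ = -0.6765, Δλ = +2.1092, Δψ = -0.7134, q = Δφ/Δψ = 0.9483 → d_rh = R√(Δφ²+q²Δλ²) = 13458.6 km
Excess = (13458.6 − 13170.1) / 13170.1 = 288.5 / 13170.1 = 2.19% ≈ 2.2%

2.2%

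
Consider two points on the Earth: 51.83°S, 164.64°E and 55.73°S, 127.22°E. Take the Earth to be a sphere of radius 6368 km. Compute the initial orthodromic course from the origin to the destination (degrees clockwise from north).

N = sin Δλ·cos φ₂ = -0.3422;  D = cos φ₁ sin φ₂ − sin φ₁ cos φ₂ cos Δλ = -0.1591
initial course = atan2(N, D) = 245.06°

245.1°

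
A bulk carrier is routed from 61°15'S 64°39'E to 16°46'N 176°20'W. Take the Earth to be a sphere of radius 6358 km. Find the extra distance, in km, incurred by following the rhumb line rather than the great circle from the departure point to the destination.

733 km

Great circle: cos σ = sin φ₁ sin φ₂ + cos φ₁ cos φ₂ cos Δλ,  σ = 2.0672 rad → d_gc = 13143.5 km
Rhumb line: Δψ = +1.6583, q = Δφ/Δψ = 0.8211, d_rh = R√(Δφ²+q²Δλ²) = 13876.1 km
Excess = 13876.1 − 13143.5 = 732.6 ≈ 733 km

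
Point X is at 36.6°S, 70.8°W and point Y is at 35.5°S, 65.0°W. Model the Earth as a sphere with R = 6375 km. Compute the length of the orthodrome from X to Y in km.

536 km

cos σ = sin φ₁ sin φ₂ + cos φ₁ cos φ₂ cos Δλ
      = sin(-36.60°)sin(-35.50°) + cos(-36.60°)cos(-35.50°)cos(5.80°) = 0.9965
σ = 4.816° → d = Rσ = 6375·0.08405 = 536 km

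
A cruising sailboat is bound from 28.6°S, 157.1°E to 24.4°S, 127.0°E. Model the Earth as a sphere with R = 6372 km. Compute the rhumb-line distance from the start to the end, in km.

3031 km

Δψ = ln[tan(π/4+φ₂/2)/tan(π/4+φ₁/2)] = +0.0819;  Δφ = +0.0733 rad,  Δλ = -0.5253 rad
q = Δφ/Δψ = 0.8946
d = R·√(Δφ² + q²Δλ²) = 6372·0.47567 = 3031 km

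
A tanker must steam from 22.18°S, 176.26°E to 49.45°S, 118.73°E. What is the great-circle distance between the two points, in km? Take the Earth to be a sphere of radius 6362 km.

Haversine: a = sin²(Δφ/2)+cos φ₁ cos φ₂ sin²(Δλ/2) = 0.19498;  σ = 2·atan2(√a,√(1−a))
σ = 52.407° → d = Rσ = 6362·0.91468 = 5819 km

5819 km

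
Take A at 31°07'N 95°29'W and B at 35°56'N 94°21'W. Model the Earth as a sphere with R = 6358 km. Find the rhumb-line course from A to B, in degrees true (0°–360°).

Δψ = ln[tan(π/4+φ₂/2)/tan(π/4+φ₁/2)] = +0.1009
Δλ = +0.0198 rad (taken the short way round)
course = atan2(Δλ, Δψ) = 11.09°

11.1°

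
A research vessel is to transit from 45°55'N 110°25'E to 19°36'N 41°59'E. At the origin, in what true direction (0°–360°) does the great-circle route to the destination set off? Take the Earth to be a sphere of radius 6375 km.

θ = atan2( sin Δλ·cos φ₂ ,  cos φ₁ sin φ₂ − sin φ₁ cos φ₂ cos Δλ )
  = atan2(-0.8761, -0.0154) = 268.99°

269.0°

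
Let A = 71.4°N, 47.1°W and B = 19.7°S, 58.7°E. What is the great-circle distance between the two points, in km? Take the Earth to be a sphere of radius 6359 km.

12614 km

cos σ = sin φ₁ sin φ₂ + cos φ₁ cos φ₂ cos Δλ
      = sin(71.40°)sin(-19.70°) + cos(71.40°)cos(-19.70°)cos(105.80°) = -0.4013
σ = 113.656° → d = Rσ = 6359·1.98368 = 12614 km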